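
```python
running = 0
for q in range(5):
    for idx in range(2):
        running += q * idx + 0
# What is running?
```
Trace:
  running=0
  running=0, q=0, idx=0
  running=0, q=0, idx=1
  running=0, q=1, idx=0
  running=1, q=1, idx=1
  running=1, q=2, idx=0
  running=3, q=2, idx=1
  running=3, q=3, idx=0
  running=6, q=3, idx=1
  running=6, q=4, idx=0
  running=10, q=4, idx=1

Final answer: 10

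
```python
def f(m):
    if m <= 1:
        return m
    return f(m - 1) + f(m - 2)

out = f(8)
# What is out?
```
Call trace (a repeated sub-call is expanded the first time; later identical calls just restate its return value):
f(m=8)
  f(m=7)
    f(m=6)
      f(m=5)
        f(m=4)
          f(m=3)
            f(m=2)
              f(m=1)
              -> return 1
              f(m=0)
              -> return 0
            -> return 1
            f(m=1)
            -> return 1
          -> return 2
          f(m=2) -> return 1  (same call as traced above)
        -> return 3
        f(m=3) -> return 2  (same call as traced above)
      -> return 5
      f(m=4) -> return 3  (same call as traced above)
    -> return 8
    f(m=5) -> return 5  (same call as traced above)
  -> return 13
  f(m=6) -> return 8  (same call as traced above)
-> return 21

Final answer: 21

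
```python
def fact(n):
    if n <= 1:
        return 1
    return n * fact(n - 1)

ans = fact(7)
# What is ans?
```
Call trace:
fact(n=7)
  fact(n=6)
    fact(n=5)
      fact(n=4)
        fact(n=3)
          fact(n=2)
            fact(n=1)
            -> return 1
          -> return 2
        -> return 6
      -> return 24
    -> return 120
  -> return 720
-> return 5040

Final answer: 5040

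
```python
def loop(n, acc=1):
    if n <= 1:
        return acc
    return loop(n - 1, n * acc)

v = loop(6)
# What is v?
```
Call trace:
loop(n=6, acc=1)
  loop(n=5, acc=6)
    loop(n=4, acc=30)
      loop(n=3, acc=120)
        loop(n=2, acc=360)
          loop(n=1, acc=720)
          -> return 720
        -> return 720
      -> return 720
    -> return 720
  -> return 720
-> return 720

Final answer: 720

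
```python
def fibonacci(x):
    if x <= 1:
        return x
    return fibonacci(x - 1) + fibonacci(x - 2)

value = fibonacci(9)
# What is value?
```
Call trace (a repeated sub-call is expanded the first time; later identical calls just restate its return value):
fibonacci(x=9)
  fibonacci(x=8)
    fibonacci(x=7)
      fibonacci(x=6)
        fibonacci(x=5)
          fibonacci(x=4)
            fibonacci(x=3)
              fibonacci(x=2)
                fibonacci(x=1)
                -> return 1
                fibonacci(x=0)
                -> return 0
              -> return 1
              fibonacci(x=1)
              -> return 1
            -> return 2
            fibonacci(x=2) -> return 1  (same call as traced above)
          -> return 3
          fibonacci(x=3) -> return 2  (same call as traced above)
        -> return 5
        fibonacci(x=4) -> return 3  (same call as traced above)
      -> return 8
      fibonacci(x=5) -> return 5  (same call as traced above)
    -> return 13
    fibonacci(x=6) -> return 8  (same call as traced above)
  -> return 21
  fibonacci(x=7) -> return 13  (same call as traced above)
-> return 34

Final answer: 34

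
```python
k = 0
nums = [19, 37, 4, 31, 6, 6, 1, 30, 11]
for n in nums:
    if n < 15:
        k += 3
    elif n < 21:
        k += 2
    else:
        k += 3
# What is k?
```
Trace:
  k=0
  k=2, n=19
  k=5, n=37
  k=8, n=4
  k=11, n=31
  k=14, n=6
  k=17, n=6
  k=20, n=1
  k=23, n=30
  k=26, n=11

Final answer: 26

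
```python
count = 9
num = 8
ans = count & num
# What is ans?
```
Trace:
  count=9
  count=9, num=8
  count=9, num=8, ans=8

Final answer: 8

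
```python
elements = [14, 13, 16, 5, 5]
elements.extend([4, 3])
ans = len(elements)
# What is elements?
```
Trace:
  elements=[14, 13, 16, 5, 5]
  elements=[14, 13, 16, 5, 5, 4, 3]
  elements=[14, 13, 16, 5, 5, 4, 3], ans=7

Final answer: [14, 13, 16, 5, 5, 4, 3]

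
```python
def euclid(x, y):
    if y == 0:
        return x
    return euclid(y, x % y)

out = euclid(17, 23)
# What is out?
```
Call trace:
euclid(x=17, y=23)
  euclid(x=23, y=17)
    euclid(x=17, y=6)
      euclid(x=6, y=5)
        euclid(x=5, y=1)
          euclid(x=1, y=0)
          -> return 1
        -> return 1
      -> return 1
    -> return 1
  -> return 1
-> return 1

Final answer: 1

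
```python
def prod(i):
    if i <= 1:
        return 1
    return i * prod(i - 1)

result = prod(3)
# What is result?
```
Call trace:
prod(i=3)
  prod(i=2)
    prod(i=1)
    -> return 1
  -> return 2
-> return 6

Final answer: 6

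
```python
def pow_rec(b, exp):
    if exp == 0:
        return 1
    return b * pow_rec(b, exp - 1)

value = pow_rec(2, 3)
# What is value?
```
Call trace:
pow_rec(b=2, exp=3)
  pow_rec(b=2, exp=2)
    pow_rec(b=2, exp=1)
      pow_rec(b=2, exp=0)
      -> return 1
    -> return 2
  -> return 4
-> return 8

Final answer: 8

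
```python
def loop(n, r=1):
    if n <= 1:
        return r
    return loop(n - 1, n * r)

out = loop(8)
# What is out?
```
Call trace:
loop(n=8, r=1)
  loop(n=7, r=8)
    loop(n=6, r=56)
      loop(n=5, r=336)
        loop(n=4, r=1680)
          loop(n=3, r=6720)
            loop(n=2, r=20160)
              loop(n=1, r=40320)
              -> return 40320
            -> return 40320
          -> return 40320
        -> return 40320
      -> return 40320
    -> return 40320
  -> return 40320
-> return 40320

Final answer: 40320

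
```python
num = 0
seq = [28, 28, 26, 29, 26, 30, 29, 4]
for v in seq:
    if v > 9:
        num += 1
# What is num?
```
Trace:
  num=0
  num=1, v=28
  num=2, v=28
  num=3, v=26
  num=4, v=29
  num=5, v=26
  num=6, v=30
  num=7, v=29
  num=7, v=4

Final answer: 7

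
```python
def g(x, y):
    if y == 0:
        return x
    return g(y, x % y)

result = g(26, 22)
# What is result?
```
Call trace:
g(x=26, y=22)
  g(x=22, y=4)
    g(x=4, y=2)
      g(x=2, y=0)
      -> return 2
    -> return 2
  -> return 2
-> return 2

Final answer: 2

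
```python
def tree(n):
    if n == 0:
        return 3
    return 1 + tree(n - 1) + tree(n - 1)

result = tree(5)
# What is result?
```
Call trace (a repeated sub-call is expanded the first time; later identical calls just restate its return value):
tree(n=5)
  tree(n=4)
    tree(n=3)
      tree(n=2)
        tree(n=1)
          tree(n=0)
          -> return 3
          tree(n=0)
          -> return 3
        -> return 7
        tree(n=1) -> return 7  (same call as traced above)
      -> return 15
      tree(n=2) -> return 15  (same call as traced above)
    -> return 31
    tree(n=3) -> return 31  (same call as traced above)
  -> return 63
  tree(n=4) -> return 63  (same call as traced above)
-> return 127

Final answer: 127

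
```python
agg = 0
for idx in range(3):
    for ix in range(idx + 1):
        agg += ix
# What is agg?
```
Trace:
  agg=0
  agg=0, idx=0, ix=0
  agg=0, idx=1, ix=0
  agg=1, idx=1, ix=1
  agg=1, idx=2, ix=0
  agg=2, idx=2, ix=1
  agg=4, idx=2, ix=2

Final answer: 4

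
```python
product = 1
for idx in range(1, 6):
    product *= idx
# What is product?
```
Trace:
  product=1
  product=1, idx=1
  product=2, idx=2
  product=6, idx=3
  product=24, idx=4
  product=120, idx=5

Final answer: 120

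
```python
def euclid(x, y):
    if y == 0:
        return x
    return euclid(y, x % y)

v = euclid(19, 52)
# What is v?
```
Call trace:
euclid(x=19, y=52)
  euclid(x=52, y=19)
    euclid(x=19, y=14)
      euclid(x=14, y=5)
        euclid(x=5, y=4)
          euclid(x=4, y=1)
            euclid(x=1, y=0)
            -> return 1
          -> return 1
        -> return 1
      -> return 1
    -> return 1
  -> return 1
-> return 1

Final answer: 1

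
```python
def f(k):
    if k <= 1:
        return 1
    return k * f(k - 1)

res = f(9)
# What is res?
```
Call trace:
f(k=9)
  f(k=8)
    f(k=7)
      f(k=6)
        f(k=5)
          f(k=4)
            f(k=3)
              f(k=2)
                f(k=1)
                -> return 1
              -> return 2
            -> return 6
          -> return 24
        -> return 120
      -> return 720
    -> return 5040
  -> return 40320
-> return 362880

Final answer: 362880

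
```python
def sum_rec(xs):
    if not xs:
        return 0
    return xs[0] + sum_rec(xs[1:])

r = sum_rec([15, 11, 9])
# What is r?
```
Call trace:
sum_rec(xs=[15, 11, 9])
  sum_rec(xs=[11, 9])
    sum_rec(xs=[9])
      sum_rec(xs=[])
      -> return 0
    -> return 9
  -> return 20
-> return 35

Final answer: 35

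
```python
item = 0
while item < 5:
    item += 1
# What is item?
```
Trace:
  item=0
  item=1
  item=2
  item=3
  item=4
  item=5

Final answer: 5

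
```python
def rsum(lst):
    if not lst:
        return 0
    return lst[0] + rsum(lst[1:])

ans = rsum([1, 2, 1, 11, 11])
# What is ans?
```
Call trace:
rsum(lst=[1, 2, 1, 11, 11])
  rsum(lst=[2, 1, 11, 11])
    rsum(lst=[1, 11, 11])
      rsum(lst=[11, 11])
        rsum(lst=[11])
          rsum(lst=[])
          -> return 0
        -> return 11
      -> return 22
    -> return 23
  -> return 25
-> return 26

Final answer: 26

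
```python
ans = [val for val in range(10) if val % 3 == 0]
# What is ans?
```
Trace:
  val=0
  val=1
  val=2
  val=3
  val=4
  val=5
  val=6
  val=7
  val=8
  val=9
  ans=[0, 3, 6, 9]

Final answer: [0, 3, 6, 9]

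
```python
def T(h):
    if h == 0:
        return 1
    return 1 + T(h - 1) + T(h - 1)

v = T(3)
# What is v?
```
Call trace (a repeated sub-call is expanded the first time; later identical calls just restate its return value):
T(h=3)
  T(h=2)
    T(h=1)
      T(h=0)
      -> return 1
      T(h=0)
      -> return 1
    -> return 3
    T(h=1) -> return 3  (same call as traced above)
  -> return 7
  T(h=2) -> return 7  (same call as traced above)
-> return 15

Final answer: 15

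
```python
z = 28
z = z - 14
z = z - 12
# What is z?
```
Trace:
  z=28
  z=14
  z=2

Final answer: 2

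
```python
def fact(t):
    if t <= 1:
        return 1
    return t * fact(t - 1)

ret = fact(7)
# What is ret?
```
Call trace:
fact(t=7)
  fact(t=6)
    fact(t=5)
      fact(t=4)
        fact(t=3)
          fact(t=2)
            fact(t=1)
            -> return 1
          -> return 2
        -> return 6
      -> return 24
    -> return 120
  -> return 720
-> return 5040

Final answer: 5040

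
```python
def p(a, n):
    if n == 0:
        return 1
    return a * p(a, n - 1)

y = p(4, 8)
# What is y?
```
Call trace:
p(a=4, n=8)
  p(a=4, n=7)
    p(a=4, n=6)
      p(a=4, n=5)
        p(a=4, n=4)
          p(a=4, n=3)
            p(a=4, n=2)
              p(a=4, n=1)
                p(a=4, n=0)
                -> return 1
              -> return 4
            -> return 16
          -> return 64
        -> return 256
      -> return 1024
    -> return 4096
  -> return 16384
-> return 65536

Final answer: 65536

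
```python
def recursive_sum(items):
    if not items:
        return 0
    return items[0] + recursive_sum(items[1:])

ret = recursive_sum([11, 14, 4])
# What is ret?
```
Call trace:
recursive_sum(items=[11, 14, 4])
  recursive_sum(items=[14, 4])
    recursive_sum(items=[4])
      recursive_sum(items=[])
      -> return 0
    -> return 4
  -> return 18
-> return 29

Final answer: 29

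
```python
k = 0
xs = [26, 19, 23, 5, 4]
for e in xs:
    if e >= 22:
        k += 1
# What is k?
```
Trace:
  k=0
  k=1, e=26
  k=1, e=19
  k=2, e=23
  k=2, e=5
  k=2, e=4

Final answer: 2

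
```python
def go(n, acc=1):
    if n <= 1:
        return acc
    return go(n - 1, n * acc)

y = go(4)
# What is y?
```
Call trace:
go(n=4, acc=1)
  go(n=3, acc=4)
    go(n=2, acc=12)
      go(n=1, acc=24)
      -> return 24
    -> return 24
  -> return 24
-> return 24

Final answer: 24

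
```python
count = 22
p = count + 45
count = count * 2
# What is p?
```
Trace:
  count=22
  count=22, p=67
  count=44, p=67

Final answer: 67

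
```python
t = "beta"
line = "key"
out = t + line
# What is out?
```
Trace:
  t='beta'
  t='beta', line='key'
  t='beta', line='key', out='betakey'

Final answer: 'betakey'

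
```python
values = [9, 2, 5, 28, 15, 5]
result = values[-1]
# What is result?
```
Trace:
  values=[9, 2, 5, 28, 15, 5]
  values=[9, 2, 5, 28, 15, 5], result=5

Final answer: 5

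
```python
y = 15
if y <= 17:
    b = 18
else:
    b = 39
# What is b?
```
Trace:
  y=15
  y=15, b=18

Final answer: 18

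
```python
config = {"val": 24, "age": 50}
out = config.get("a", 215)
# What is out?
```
Trace:
  config={'val': 24, 'age': 50}
  config={'val': 24, 'age': 50}, out=215

Final answer: 215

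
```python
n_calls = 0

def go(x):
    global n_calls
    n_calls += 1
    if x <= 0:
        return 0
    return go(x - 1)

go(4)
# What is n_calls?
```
Call trace:
go(x=4)
  go(x=3)
    go(x=2)
      go(x=1)
        go(x=0)
        -> return 0
      -> return 0
    -> return 0
  -> return 0
-> return 0

n_calls is incremented once per call. go is entered once for each x = 4, 3, 2, 1, 0 (the x <= 0 call returns without recursing), i.e. 4 + 1 calls.
n_calls = 5

Final answer: 5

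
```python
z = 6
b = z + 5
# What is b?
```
Trace:
  z=6
  z=6, b=11

Final answer: 11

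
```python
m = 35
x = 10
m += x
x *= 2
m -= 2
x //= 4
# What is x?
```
Trace:
  m=35
  m=35, x=10
  m=45, x=10
  m=45, x=20
  m=43, x=20
  m=43, x=5

Final answer: 5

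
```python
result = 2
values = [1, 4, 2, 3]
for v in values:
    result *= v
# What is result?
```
Trace:
  result=2
  result=2, v=1
  result=8, v=4
  result=16, v=2
  result=48, v=3

Final answer: 48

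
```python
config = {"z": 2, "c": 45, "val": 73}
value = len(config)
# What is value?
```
Trace:
  config={'z': 2, 'c': 45, 'val': 73}
  config={'z': 2, 'c': 45, 'val': 73}, value=3

Final answer: 3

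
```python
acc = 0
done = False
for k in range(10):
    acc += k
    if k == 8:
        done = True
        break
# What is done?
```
Trace:
  acc=0
  acc=0, done=False
  acc=0, done=False, k=0
  acc=1, done=False, k=1
  acc=3, done=False, k=2
  acc=6, done=False, k=3
  acc=10, done=False, k=4
  acc=15, done=False, k=5
  acc=21, done=False, k=6
  acc=28, done=False, k=7
  acc=36, done=True, k=8

Final answer: True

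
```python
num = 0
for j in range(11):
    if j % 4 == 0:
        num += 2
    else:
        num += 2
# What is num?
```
Trace:
  num=0
  num=2, j=0
  num=4, j=1
  num=6, j=2
  num=8, j=3
  num=10, j=4
  num=12, j=5
  num=14, j=6
  num=16, j=7
  num=18, j=8
  num=20, j=9
  num=22, j=10

Final answer: 22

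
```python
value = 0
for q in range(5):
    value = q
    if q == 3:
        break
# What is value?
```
Trace:
  value=0
  value=0, q=0
  value=1, q=1
  value=2, q=2
  value=3, q=3

Final answer: 3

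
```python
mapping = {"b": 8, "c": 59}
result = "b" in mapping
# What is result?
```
Trace:
  mapping={'b': 8, 'c': 59}
  mapping={'b': 8, 'c': 59}, result=True

Final answer: True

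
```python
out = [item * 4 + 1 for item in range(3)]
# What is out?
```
Trace:
  item=0
  item=1
  item=2
  out=[1, 5, 9]

Final answer: [1, 5, 9]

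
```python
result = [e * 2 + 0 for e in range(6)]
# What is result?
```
Trace:
  e=0
  e=1
  e=2
  e=3
  e=4
  e=5
  result=[0, 2, 4, 6, 8, 10]

Final answer: [0, 2, 4, 6, 8, 10]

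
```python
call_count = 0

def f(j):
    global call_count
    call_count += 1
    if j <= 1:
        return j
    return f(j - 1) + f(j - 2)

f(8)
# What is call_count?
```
Call trace (a repeated sub-call is expanded the first time; later identical calls just restate its return value):
f(j=8)
  f(j=7)
    f(j=6)
      f(j=5)
        f(j=4)
          f(j=3)
            f(j=2)
              f(j=1)
              -> return 1
              f(j=0)
              -> return 0
            -> return 1
            f(j=1)
            -> return 1
          -> return 2
          f(j=2) -> return 1  (same call as traced above)
        -> return 3
        f(j=3) -> return 2  (same call as traced above)
      -> return 5
      f(j=4) -> return 3  (same call as traced above)
    -> return 8
    f(j=5) -> return 5  (same call as traced above)
  -> return 13
  f(j=6) -> return 8  (same call as traced above)
-> return 21

call_count is incremented once per call, so count the calls in each subtree. Let C(j) = number of calls made by f(j).
C(0) = C(1) = 1 (base case, no recursion); C(j) = 1 + C(j - 1) + C(j - 2) otherwise.
C(2) = 1 + C(1) + C(0) = 1 + 1 + 1 = 3
C(3) = 1 + C(2) + C(1) = 1 + 3 + 1 = 5
C(4) = 1 + C(3) + C(2) = 1 + 5 + 3 = 9
C(5) = 1 + C(4) + C(3) = 1 + 9 + 5 = 15
C(6) = 1 + C(5) + C(4) = 1 + 15 + 9 = 25
C(7) = 1 + C(6) + C(5) = 1 + 25 + 15 = 41
C(8) = 1 + C(7) + C(6) = 1 + 41 + 25 = 67
call_count = C(8) = 67

Final answer: 67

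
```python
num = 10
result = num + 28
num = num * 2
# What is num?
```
Trace:
  num=10
  num=10, result=38
  num=20, result=38

Final answer: 20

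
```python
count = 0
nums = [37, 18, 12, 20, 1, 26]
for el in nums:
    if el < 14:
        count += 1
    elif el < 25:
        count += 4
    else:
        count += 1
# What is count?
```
Trace:
  count=0
  count=1, el=37
  count=5, el=18
  count=6, el=12
  count=10, el=20
  count=11, el=1
  count=12, el=26

Final answer: 12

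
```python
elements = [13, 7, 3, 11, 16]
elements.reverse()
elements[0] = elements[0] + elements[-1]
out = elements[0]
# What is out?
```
Trace:
  elements=[13, 7, 3, 11, 16]
  elements=[16, 11, 3, 7, 13]
  elements=[29, 11, 3, 7, 13]
  elements=[29, 11, 3, 7, 13], out=29

Final answer: 29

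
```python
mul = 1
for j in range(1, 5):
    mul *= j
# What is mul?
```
Trace:
  mul=1
  mul=1, j=1
  mul=2, j=2
  mul=6, j=3
  mul=24, j=4

Final answer: 24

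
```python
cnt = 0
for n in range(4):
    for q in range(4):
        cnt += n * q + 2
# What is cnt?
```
Trace:
  cnt=0
  cnt=2, n=0, q=0
  cnt=4, n=0, q=1
  cnt=6, n=0, q=2
  cnt=8, n=0, q=3
  cnt=10, n=1, q=0
  cnt=13, n=1, q=1
  cnt=17, n=1, q=2
  cnt=22, n=1, q=3
  cnt=24, n=2, q=0
  cnt=28, n=2, q=1
  cnt=34, n=2, q=2
  cnt=42, n=2, q=3
  cnt=44, n=3, q=0
  cnt=49, n=3, q=1
  cnt=57, n=3, q=2
  cnt=68, n=3, q=3

Final answer: 68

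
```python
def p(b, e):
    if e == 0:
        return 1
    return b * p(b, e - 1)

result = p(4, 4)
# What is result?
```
Call trace:
p(b=4, e=4)
  p(b=4, e=3)
    p(b=4, e=2)
      p(b=4, e=1)
        p(b=4, e=0)
        -> return 1
      -> return 4
    -> return 16
  -> return 64
-> return 256

Final answer: 256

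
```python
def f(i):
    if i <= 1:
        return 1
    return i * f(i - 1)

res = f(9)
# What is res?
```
Call trace:
f(i=9)
  f(i=8)
    f(i=7)
      f(i=6)
        f(i=5)
          f(i=4)
            f(i=3)
              f(i=2)
                f(i=1)
                -> return 1
              -> return 2
            -> return 6
          -> return 24
        -> return 120
      -> return 720
    -> return 5040
  -> return 40320
-> return 362880

Final answer: 362880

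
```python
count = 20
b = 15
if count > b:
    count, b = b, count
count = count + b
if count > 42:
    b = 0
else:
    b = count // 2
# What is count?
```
Trace:
  count=20
  count=20, b=15
  count=15, b=20
  count=35, b=20
  count=35, b=17

Final answer: 35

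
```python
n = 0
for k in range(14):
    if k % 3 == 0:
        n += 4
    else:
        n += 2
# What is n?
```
Trace:
  n=0
  n=4, k=0
  n=6, k=1
  n=8, k=2
  n=12, k=3
  n=14, k=4
  n=16, k=5
  n=20, k=6
  n=22, k=7
  n=24, k=8
  n=28, k=9
  n=30, k=10
  n=32, k=11
  n=36, k=12
  n=38, k=13

Final answer: 38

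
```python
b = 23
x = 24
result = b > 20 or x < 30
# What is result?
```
Trace:
  b=23
  b=23, x=24
  b=23, x=24, result=True

Final answer: True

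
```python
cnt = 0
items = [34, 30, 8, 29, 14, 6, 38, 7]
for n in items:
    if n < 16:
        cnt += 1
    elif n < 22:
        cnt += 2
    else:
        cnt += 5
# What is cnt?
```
Trace:
  cnt=0
  cnt=5, n=34
  cnt=10, n=30
  cnt=11, n=8
  cnt=16, n=29
  cnt=17, n=14
  cnt=18, n=6
  cnt=23, n=38
  cnt=24, n=7

Final answer: 24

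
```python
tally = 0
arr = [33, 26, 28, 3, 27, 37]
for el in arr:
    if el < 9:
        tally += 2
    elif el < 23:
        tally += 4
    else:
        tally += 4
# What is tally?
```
Trace:
  tally=0
  tally=4, el=33
  tally=8, el=26
  tally=12, el=28
  tally=14, el=3
  tally=18, el=27
  tally=22, el=37

Final answer: 22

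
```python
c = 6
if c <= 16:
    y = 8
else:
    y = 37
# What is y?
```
Trace:
  c=6
  c=6, y=8

Final answer: 8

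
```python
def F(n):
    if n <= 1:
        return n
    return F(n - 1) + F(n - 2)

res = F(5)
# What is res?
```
Call trace (a repeated sub-call is expanded the first time; later identical calls just restate its return value):
F(n=5)
  F(n=4)
    F(n=3)
      F(n=2)
        F(n=1)
        -> return 1
        F(n=0)
        -> return 0
      -> return 1
      F(n=1)
      -> return 1
    -> return 2
    F(n=2) -> return 1  (same call as traced above)
  -> return 3
  F(n=3) -> return 2  (same call as traced above)
-> return 5

Final answer: 5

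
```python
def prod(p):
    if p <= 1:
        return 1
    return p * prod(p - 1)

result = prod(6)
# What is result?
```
Call trace:
prod(p=6)
  prod(p=5)
    prod(p=4)
      prod(p=3)
        prod(p=2)
          prod(p=1)
          -> return 1
        -> return 2
      -> return 6
    -> return 24
  -> return 120
-> return 720

Final answer: 720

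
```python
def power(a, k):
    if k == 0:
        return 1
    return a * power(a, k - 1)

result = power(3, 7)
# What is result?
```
Call trace:
power(a=3, k=7)
  power(a=3, k=6)
    power(a=3, k=5)
      power(a=3, k=4)
        power(a=3, k=3)
          power(a=3, k=2)
            power(a=3, k=1)
              power(a=3, k=0)
              -> return 1
            -> return 3
          -> return 9
        -> return 27
      -> return 81
    -> return 243
  -> return 729
-> return 2187

Final answer: 2187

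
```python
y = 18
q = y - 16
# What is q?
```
Trace:
  y=18
  y=18, q=2

Final answer: 2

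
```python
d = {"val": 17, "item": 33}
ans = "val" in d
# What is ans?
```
Trace:
  d={'val': 17, 'item': 33}
  d={'val': 17, 'item': 33}, ans=True

Final answer: True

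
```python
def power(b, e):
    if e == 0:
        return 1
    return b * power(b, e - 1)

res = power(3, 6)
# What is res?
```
Call trace:
power(b=3, e=6)
  power(b=3, e=5)
    power(b=3, e=4)
      power(b=3, e=3)
        power(b=3, e=2)
          power(b=3, e=1)
            power(b=3, e=0)
            -> return 1
          -> return 3
        -> return 9
      -> return 27
    -> return 81
  -> return 243
-> return 729

Final answer: 729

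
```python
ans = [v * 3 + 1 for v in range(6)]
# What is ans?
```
Trace:
  v=0
  v=1
  v=2
  v=3
  v=4
  v=5
  ans=[1, 4, 7, 10, 13, 16]

Final answer: [1, 4, 7, 10, 13, 16]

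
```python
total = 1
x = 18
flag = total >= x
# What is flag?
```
Trace:
  total=1
  total=1, x=18
  total=1, x=18, flag=False

Final answer: False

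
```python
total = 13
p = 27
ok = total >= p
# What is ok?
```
Trace:
  total=13
  total=13, p=27
  total=13, p=27, ok=False

Final answer: False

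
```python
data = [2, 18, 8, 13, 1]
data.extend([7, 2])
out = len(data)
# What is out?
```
Trace:
  data=[2, 18, 8, 13, 1]
  data=[2, 18, 8, 13, 1, 7, 2]
  data=[2, 18, 8, 13, 1, 7, 2], out=7

Final answer: 7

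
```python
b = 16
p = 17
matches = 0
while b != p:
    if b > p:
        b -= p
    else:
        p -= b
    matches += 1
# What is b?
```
Trace:
  b=16
  b=16, p=17
  b=16, p=17, matches=0
  b=16, p=1, matches=1
  b=15, p=1, matches=2
  b=14, p=1, matches=3
  b=13, p=1, matches=4
  b=12, p=1, matches=5
  b=11, p=1, matches=6
  b=10, p=1, matches=7
  b=9, p=1, matches=8
  b=8, p=1, matches=9
  b=7, p=1, matches=10
  b=6, p=1, matches=11
  b=5, p=1, matches=12
  b=4, p=1, matches=13
  b=3, p=1, matches=14
  b=2, p=1, matches=15
  b=1, p=1, matches=16

Final answer: 1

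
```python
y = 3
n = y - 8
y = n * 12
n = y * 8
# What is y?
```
Trace:
  y=3
  y=3, n=-5
  y=-60, n=-5
  y=-60, n=-480

Final answer: -60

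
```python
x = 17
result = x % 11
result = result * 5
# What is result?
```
Trace:
  x=17
  x=17, result=6
  x=17, result=30

Final answer: 30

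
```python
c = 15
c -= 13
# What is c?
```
Trace:
  c=15
  c=2

Final answer: 2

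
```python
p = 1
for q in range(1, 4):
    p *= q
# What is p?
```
Trace:
  p=1
  p=1, q=1
  p=2, q=2
  p=6, q=3

Final answer: 6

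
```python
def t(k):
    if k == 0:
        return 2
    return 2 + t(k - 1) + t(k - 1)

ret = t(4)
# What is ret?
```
Call trace (a repeated sub-call is expanded the first time; later identical calls just restate its return value):
t(k=4)
  t(k=3)
    t(k=2)
      t(k=1)
        t(k=0)
        -> return 2
        t(k=0)
        -> return 2
      -> return 6
      t(k=1) -> return 6  (same call as traced above)
    -> return 14
    t(k=2) -> return 14  (same call as traced above)
  -> return 30
  t(k=3) -> return 30  (same call as traced above)
-> return 62

Final answer: 62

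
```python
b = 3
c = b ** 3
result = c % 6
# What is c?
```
Trace:
  b=3
  b=3, c=27
  b=3, c=27, result=3

Final answer: 27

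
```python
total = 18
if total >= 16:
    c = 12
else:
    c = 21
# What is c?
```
Trace:
  total=18
  total=18, c=12

Final answer: 12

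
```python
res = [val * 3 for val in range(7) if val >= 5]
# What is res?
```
Trace:
  val=0
  val=1
  val=2
  val=3
  val=4
  val=5
  val=6
  res=[15, 18]

Final answer: [15, 18]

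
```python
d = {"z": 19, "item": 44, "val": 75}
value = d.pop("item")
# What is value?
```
Trace:
  d={'z': 19, 'item': 44, 'val': 75}
  d={'z': 19, 'val': 75}, value=44

Final answer: 44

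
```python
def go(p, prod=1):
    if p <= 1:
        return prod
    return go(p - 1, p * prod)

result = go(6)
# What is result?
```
Call trace:
go(p=6, prod=1)
  go(p=5, prod=6)
    go(p=4, prod=30)
      go(p=3, prod=120)
        go(p=2, prod=360)
          go(p=1, prod=720)
          -> return 720
        -> return 720
      -> return 720
    -> return 720
  -> return 720
-> return 720

Final answer: 720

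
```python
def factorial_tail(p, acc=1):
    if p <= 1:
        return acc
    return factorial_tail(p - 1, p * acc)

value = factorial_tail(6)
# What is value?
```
Call trace:
factorial_tail(p=6, acc=1)
  factorial_tail(p=5, acc=6)
    factorial_tail(p=4, acc=30)
      factorial_tail(p=3, acc=120)
        factorial_tail(p=2, acc=360)
          factorial_tail(p=1, acc=720)
          -> return 720
        -> return 720
      -> return 720
    -> return 720
  -> return 720
-> return 720

Final answer: 720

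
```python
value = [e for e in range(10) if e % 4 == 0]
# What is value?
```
Trace:
  e=0
  e=1
  e=2
  e=3
  e=4
  e=5
  e=6
  e=7
  e=8
  e=9
  value=[0, 4, 8]

Final answer: [0, 4, 8]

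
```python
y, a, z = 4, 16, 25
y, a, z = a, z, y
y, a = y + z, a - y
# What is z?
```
Trace:
  y=4, a=16, z=25
  y=16, a=25, z=4
  y=20, a=9, z=4

Final answer: 4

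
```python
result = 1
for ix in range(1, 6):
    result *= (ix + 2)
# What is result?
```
Trace:
  result=1
  result=3, ix=1
  result=12, ix=2
  result=60, ix=3
  result=360, ix=4
  result=2520, ix=5

Final answer: 2520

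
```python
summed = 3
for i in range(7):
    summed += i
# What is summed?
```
Trace:
  summed=3
  summed=3, i=0
  summed=4, i=1
  summed=6, i=2
  summed=9, i=3
  summed=13, i=4
  summed=18, i=5
  summed=24, i=6

Final answer: 24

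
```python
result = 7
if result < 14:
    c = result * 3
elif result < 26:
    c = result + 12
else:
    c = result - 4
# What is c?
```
Trace:
  result=7
  result=7, c=21

Final answer: 21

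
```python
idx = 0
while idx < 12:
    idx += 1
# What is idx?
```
Trace:
  idx=0
  idx=1
  idx=2
  idx=3
  idx=4
  idx=5
  idx=6
  idx=7
  idx=8
  idx=9
  idx=10
  idx=11
  idx=12

Final answer: 12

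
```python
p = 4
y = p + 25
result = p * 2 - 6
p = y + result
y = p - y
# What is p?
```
Trace:
  p=4
  p=4, y=29
  p=4, y=29, result=2
  p=31, y=29, result=2
  p=31, y=2, result=2

Final answer: 31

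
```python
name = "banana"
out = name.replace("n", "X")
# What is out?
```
Trace:
  name='banana'
  name='banana', out='baXaXa'

Final answer: 'baXaXa'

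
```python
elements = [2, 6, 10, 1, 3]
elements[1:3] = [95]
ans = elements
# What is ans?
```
Trace:
  elements=[2, 6, 10, 1, 3]
  elements=[2, 95, 1, 3]
  elements=[2, 95, 1, 3], ans=[2, 95, 1, 3]

Final answer: [2, 95, 1, 3]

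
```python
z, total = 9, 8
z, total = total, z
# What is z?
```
Trace:
  z=9, total=8
  z=8, total=9

Final answer: 8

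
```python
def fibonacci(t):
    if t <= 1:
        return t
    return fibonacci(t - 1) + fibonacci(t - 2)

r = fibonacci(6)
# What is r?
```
Call trace (a repeated sub-call is expanded the first time; later identical calls just restate its return value):
fibonacci(t=6)
  fibonacci(t=5)
    fibonacci(t=4)
      fibonacci(t=3)
        fibonacci(t=2)
          fibonacci(t=1)
          -> return 1
          fibonacci(t=0)
          -> return 0
        -> return 1
        fibonacci(t=1)
        -> return 1
      -> return 2
      fibonacci(t=2) -> return 1  (same call as traced above)
    -> return 3
    fibonacci(t=3) -> return 2  (same call as traced above)
  -> return 5
  fibonacci(t=4) -> return 3  (same call as traced above)
-> return 8

Final answer: 8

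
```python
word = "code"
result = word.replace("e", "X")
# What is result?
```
Trace:
  word='code'
  word='code', result='codX'

Final answer: 'codX'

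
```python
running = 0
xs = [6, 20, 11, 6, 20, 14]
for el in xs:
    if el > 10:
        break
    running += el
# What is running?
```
Trace:
  running=0
  running=6, el=6
  running=6, el=20

Final answer: 6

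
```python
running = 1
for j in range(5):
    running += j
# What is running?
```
Trace:
  running=1
  running=1, j=0
  running=2, j=1
  running=4, j=2
  running=7, j=3
  running=11, j=4

Final answer: 11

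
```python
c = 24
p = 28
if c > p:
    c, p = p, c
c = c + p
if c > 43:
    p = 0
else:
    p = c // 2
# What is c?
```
Trace:
  c=24
  c=24, p=28
  c=24, p=28
  c=52, p=28
  c=52, p=0

Final answer: 52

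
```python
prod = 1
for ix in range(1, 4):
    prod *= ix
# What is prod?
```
Trace:
  prod=1
  prod=1, ix=1
  prod=2, ix=2
  prod=6, ix=3

Final answer: 6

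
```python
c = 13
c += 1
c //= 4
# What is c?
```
Trace:
  c=13
  c=14
  c=3

Final answer: 3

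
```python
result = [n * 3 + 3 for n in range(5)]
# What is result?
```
Trace:
  n=0
  n=1
  n=2
  n=3
  n=4
  result=[3, 6, 9, 12, 15]

Final answer: [3, 6, 9, 12, 15]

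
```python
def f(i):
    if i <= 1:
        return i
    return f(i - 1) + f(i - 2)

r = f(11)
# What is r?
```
Call trace (a repeated sub-call is expanded the first time; later identical calls just restate its return value):
f(i=11)
  f(i=10)
    f(i=9)
      f(i=8)
        f(i=7)
          f(i=6)
            f(i=5)
              f(i=4)
                f(i=3)
                  f(i=2)
                    f(i=1)
                    -> return 1
                    f(i=0)
                    -> return 0
                  -> return 1
                  f(i=1)
                  -> return 1
                -> return 2
                f(i=2) -> return 1  (same call as traced above)
              -> return 3
              f(i=3) -> return 2  (same call as traced above)
            -> return 5
            f(i=4) -> return 3  (same call as traced above)
          -> return 8
          f(i=5) -> return 5  (same call as traced above)
        -> return 13
        f(i=6) -> return 8  (same call as traced above)
      -> return 21
      f(i=7) -> return 13  (same call as traced above)
    -> return 34
    f(i=8) -> return 21  (same call as traced above)
  -> return 55
  f(i=9) -> return 34  (same call as traced above)
-> return 89

Final answer: 89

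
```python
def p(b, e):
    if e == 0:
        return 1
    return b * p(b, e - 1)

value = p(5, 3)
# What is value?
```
Call trace:
p(b=5, e=3)
  p(b=5, e=2)
    p(b=5, e=1)
      p(b=5, e=0)
      -> return 1
    -> return 5
  -> return 25
-> return 125

Final answer: 125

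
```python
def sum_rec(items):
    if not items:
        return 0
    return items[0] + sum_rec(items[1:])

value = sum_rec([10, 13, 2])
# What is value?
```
Call trace:
sum_rec(items=[10, 13, 2])
  sum_rec(items=[13, 2])
    sum_rec(items=[2])
      sum_rec(items=[])
      -> return 0
    -> return 2
  -> return 15
-> return 25

Final answer: 25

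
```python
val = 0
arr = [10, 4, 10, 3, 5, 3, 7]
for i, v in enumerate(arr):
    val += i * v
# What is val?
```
Trace:
  val=0
  val=0, i=0, v=10
  val=4, i=1, v=4
  val=24, i=2, v=10
  val=33, i=3, v=3
  val=53, i=4, v=5
  val=68, i=5, v=3
  val=110, i=6, v=7

Final answer: 110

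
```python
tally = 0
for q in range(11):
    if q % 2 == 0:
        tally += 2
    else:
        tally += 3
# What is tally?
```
Trace:
  tally=0
  tally=2, q=0
  tally=5, q=1
  tally=7, q=2
  tally=10, q=3
  tally=12, q=4
  tally=15, q=5
  tally=17, q=6
  tally=20, q=7
  tally=22, q=8
  tally=25, q=9
  tally=27, q=10

Final answer: 27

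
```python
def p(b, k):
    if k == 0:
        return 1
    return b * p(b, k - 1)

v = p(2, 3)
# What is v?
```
Call trace:
p(b=2, k=3)
  p(b=2, k=2)
    p(b=2, k=1)
      p(b=2, k=0)
      -> return 1
    -> return 2
  -> return 4
-> return 8

Final answer: 8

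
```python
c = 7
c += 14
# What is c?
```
Trace:
  c=7
  c=21

Final answer: 21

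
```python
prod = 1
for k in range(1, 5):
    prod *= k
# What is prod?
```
Trace:
  prod=1
  prod=1, k=1
  prod=2, k=2
  prod=6, k=3
  prod=24, k=4

Final answer: 24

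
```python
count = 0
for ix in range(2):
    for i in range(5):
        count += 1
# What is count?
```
Trace:
  count=0
  count=1, ix=0, i=0
  count=2, ix=0, i=1
  count=3, ix=0, i=2
  count=4, ix=0, i=3
  count=5, ix=0, i=4
  count=6, ix=1, i=0
  count=7, ix=1, i=1
  count=8, ix=1, i=2
  count=9, ix=1, i=3
  count=10, ix=1, i=4

Final answer: 10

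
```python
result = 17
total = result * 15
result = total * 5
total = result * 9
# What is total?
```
Trace:
  result=17
  result=17, total=255
  result=1275, total=255
  result=1275, total=11475

Final answer: 11475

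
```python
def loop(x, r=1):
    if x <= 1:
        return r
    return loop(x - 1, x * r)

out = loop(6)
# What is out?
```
Call trace:
loop(x=6, r=1)
  loop(x=5, r=6)
    loop(x=4, r=30)
      loop(x=3, r=120)
        loop(x=2, r=360)
          loop(x=1, r=720)
          -> return 720
        -> return 720
      -> return 720
    -> return 720
  -> return 720
-> return 720

Final answer: 720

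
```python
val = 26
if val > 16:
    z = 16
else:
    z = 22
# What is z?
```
Trace:
  val=26
  val=26, z=16

Final answer: 16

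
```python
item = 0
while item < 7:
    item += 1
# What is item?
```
Trace:
  item=0
  item=1
  item=2
  item=3
  item=4
  item=5
  item=6
  item=7

Final answer: 7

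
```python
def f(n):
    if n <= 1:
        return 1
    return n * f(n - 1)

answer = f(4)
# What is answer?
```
Call trace:
f(n=4)
  f(n=3)
    f(n=2)
      f(n=1)
      -> return 1
    -> return 2
  -> return 6
-> return 24

Final answer: 24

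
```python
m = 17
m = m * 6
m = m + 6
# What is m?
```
Trace:
  m=17
  m=102
  m=108

Final answer: 108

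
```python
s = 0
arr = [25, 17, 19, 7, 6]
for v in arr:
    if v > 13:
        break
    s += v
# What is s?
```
Trace:
  s=0
  s=0, v=25

Final answer: 0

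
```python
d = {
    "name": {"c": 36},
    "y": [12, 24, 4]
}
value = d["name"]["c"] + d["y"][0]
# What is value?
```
Trace:
  d={'name': {'c': 36}, 'y': [12, 24, 4]}
  d={'name': {'c': 36}, 'y': [12, 24, 4]}, value=48

Final answer: 48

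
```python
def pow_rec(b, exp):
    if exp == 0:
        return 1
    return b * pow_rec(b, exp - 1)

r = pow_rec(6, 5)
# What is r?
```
Call trace:
pow_rec(b=6, exp=5)
  pow_rec(b=6, exp=4)
    pow_rec(b=6, exp=3)
      pow_rec(b=6, exp=2)
        pow_rec(b=6, exp=1)
          pow_rec(b=6, exp=0)
          -> return 1
        -> return 6
      -> return 36
    -> return 216
  -> return 1296
-> return 7776

Final answer: 7776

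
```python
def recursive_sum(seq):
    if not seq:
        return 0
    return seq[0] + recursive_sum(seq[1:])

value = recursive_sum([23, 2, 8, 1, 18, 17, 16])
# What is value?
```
Call trace:
recursive_sum(seq=[23, 2, 8, 1, 18, 17, 16])
  recursive_sum(seq=[2, 8, 1, 18, 17, 16])
    recursive_sum(seq=[8, 1, 18, 17, 16])
      recursive_sum(seq=[1, 18, 17, 16])
        recursive_sum(seq=[18, 17, 16])
          recursive_sum(seq=[17, 16])
            recursive_sum(seq=[16])
              recursive_sum(seq=[])
              -> return 0
            -> return 16
          -> return 33
        -> return 51
      -> return 52
    -> return 60
  -> return 62
-> return 85

Final answer: 85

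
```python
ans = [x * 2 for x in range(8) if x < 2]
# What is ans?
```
Trace:
  x=0
  x=1
  x=2
  x=3
  x=4
  x=5
  x=6
  x=7
  ans=[0, 2]

Final answer: [0, 2]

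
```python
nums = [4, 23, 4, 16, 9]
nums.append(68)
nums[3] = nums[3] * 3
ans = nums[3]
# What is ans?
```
Trace:
  nums=[4, 23, 4, 16, 9]
  nums=[4, 23, 4, 16, 9, 68]
  nums=[4, 23, 4, 48, 9, 68]
  nums=[4, 23, 4, 48, 9, 68], ans=48

Final answer: 48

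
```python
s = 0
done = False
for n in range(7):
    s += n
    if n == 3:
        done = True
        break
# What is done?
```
Trace:
  s=0
  s=0, done=False
  s=0, done=False, n=0
  s=1, done=False, n=1
  s=3, done=False, n=2
  s=6, done=True, n=3

Final answer: True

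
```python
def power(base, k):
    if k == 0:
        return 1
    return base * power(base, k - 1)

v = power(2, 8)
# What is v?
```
Call trace:
power(base=2, k=8)
  power(base=2, k=7)
    power(base=2, k=6)
      power(base=2, k=5)
        power(base=2, k=4)
          power(base=2, k=3)
            power(base=2, k=2)
              power(base=2, k=1)
                power(base=2, k=0)
                -> return 1
              -> return 2
            -> return 4
          -> return 8
        -> return 16
      -> return 32
    -> return 64
  -> return 128
-> return 256

Final answer: 256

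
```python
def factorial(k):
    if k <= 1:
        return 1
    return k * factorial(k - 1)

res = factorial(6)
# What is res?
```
Call trace:
factorial(k=6)
  factorial(k=5)
    factorial(k=4)
      factorial(k=3)
        factorial(k=2)
          factorial(k=1)
          -> return 1
        -> return 2
      -> return 6
    -> return 24
  -> return 120
-> return 720

Final answer: 720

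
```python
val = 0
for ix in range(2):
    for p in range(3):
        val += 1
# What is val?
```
Trace:
  val=0
  val=1, ix=0, p=0
  val=2, ix=0, p=1
  val=3, ix=0, p=2
  val=4, ix=1, p=0
  val=5, ix=1, p=1
  val=6, ix=1, p=2

Final answer: 6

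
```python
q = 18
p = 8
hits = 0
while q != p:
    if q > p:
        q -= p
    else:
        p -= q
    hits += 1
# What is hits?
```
Trace:
  q=18
  q=18, p=8
  q=18, p=8, hits=0
  q=10, p=8, hits=1
  q=2, p=8, hits=2
  q=2, p=6, hits=3
  q=2, p=4, hits=4
  q=2, p=2, hits=5

Final answer: 5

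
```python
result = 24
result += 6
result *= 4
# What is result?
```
Trace:
  result=24
  result=30
  result=120

Final answer: 120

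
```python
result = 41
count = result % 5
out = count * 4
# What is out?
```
Trace:
  result=41
  result=41, count=1
  result=41, count=1, out=4

Final answer: 4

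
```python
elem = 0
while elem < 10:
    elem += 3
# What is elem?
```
Trace:
  elem=0
  elem=3
  elem=6
  elem=9
  elem=12

Final answer: 12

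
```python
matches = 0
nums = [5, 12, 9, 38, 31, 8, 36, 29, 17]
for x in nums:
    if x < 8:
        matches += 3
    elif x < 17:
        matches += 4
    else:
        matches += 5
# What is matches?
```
Trace:
  matches=0
  matches=3, x=5
  matches=7, x=12
  matches=11, x=9
  matches=16, x=38
  matches=21, x=31
  matches=25, x=8
  matches=30, x=36
  matches=35, x=29
  matches=40, x=17

Final answer: 40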